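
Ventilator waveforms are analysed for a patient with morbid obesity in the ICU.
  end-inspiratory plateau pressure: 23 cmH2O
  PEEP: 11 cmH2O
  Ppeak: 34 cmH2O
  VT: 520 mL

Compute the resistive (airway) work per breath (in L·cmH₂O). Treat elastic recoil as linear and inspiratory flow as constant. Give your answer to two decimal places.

With constant inspiratory flow the resistive pressure is constant at PIP − Pplat = 34 − 23 = 11.0 cmH2O, so resistive work = 11.0 × 0.520 = 5.72 L·cmH2O.

5.72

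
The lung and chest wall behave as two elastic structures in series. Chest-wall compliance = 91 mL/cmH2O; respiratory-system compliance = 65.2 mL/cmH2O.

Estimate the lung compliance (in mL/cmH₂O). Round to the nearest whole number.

230

1/CL = 1/Crs − 1/Ccw.
1/CL = 1/65.2 − 1/91 = 0.004348.
CL = 229.99 mL/cmH2O.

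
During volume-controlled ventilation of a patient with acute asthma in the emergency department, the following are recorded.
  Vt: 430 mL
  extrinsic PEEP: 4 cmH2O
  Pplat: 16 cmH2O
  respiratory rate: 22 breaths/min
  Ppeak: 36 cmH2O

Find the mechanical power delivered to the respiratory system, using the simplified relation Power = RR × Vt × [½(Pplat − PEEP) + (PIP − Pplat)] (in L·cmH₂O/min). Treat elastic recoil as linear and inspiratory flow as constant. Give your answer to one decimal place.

246.0

Per-breath work = Vt × [½(Pplat−PEEP) + (PIP−Pplat)] = 0.430 × [0.5×12.0 + 20.0] = 0.430 × 26.0 = 11.18 L·cmH2O.
Power = 22 × 11.18 = 245.96 L·cmH2O/min.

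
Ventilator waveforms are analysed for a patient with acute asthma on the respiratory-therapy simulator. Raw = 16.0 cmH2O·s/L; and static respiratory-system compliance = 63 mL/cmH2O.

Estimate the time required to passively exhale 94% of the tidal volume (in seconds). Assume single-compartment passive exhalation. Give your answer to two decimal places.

τ = R × C = 16.0 × 63 mL/cmH2O = 16.0 × 0.063 L/cmH2O = 1.008 s.
Exhaled fraction f = 1 − e^(−t/τ) → t = −τ·ln(1 − f) = −1.008·ln(0.06) = 2.836 s.

2.84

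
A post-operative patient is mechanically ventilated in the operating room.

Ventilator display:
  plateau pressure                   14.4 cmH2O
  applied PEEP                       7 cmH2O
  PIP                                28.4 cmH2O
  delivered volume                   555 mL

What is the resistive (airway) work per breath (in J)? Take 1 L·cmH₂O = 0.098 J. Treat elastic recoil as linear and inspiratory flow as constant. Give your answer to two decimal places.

0.76

With constant inspiratory flow the resistive pressure is constant at PIP − Pplat = 28.4 − 14.4 = 14.0 cmH2O, so resistive work = 14.0 × 0.555 = 7.77 L·cmH2O.
× 0.098 J/(L·cmH2O) → 0.7615 J.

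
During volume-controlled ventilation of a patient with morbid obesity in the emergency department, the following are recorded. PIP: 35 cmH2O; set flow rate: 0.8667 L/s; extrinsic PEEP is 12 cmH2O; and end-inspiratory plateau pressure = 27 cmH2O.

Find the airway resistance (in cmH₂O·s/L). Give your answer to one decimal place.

Raw = (PIP − Pplat) / flow = (35 − 27) / 0.8667 = 8.0 / 0.8667 = 9.23 cmH2O·s/L.

9.2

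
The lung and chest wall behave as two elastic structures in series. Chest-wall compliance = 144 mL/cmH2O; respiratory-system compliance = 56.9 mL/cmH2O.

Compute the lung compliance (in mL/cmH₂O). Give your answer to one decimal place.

94.1

1/CL = 1/Crs − 1/Ccw.
1/CL = 1/56.9 − 1/144 = 0.01063.
CL = 94.073 mL/cmH2O.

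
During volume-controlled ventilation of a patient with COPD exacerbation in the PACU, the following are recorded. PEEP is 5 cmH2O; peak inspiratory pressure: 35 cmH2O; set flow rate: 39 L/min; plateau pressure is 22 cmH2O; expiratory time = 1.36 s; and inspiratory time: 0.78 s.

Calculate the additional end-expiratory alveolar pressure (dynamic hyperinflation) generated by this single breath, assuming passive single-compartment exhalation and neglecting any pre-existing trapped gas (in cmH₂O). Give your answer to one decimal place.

Flow: 39 L/min ÷ 60 = 0.65 L/s.
Vt = flow × Ti = 0.65 L/s × 0.78 s × 1000 mL/L = 507.0 mL.
R = (PIP − Pplat)/V̇ = (35 − 22) / 0.65 = 13.0/0.65 = 20.0 cmH2O·s/L.
C = Vt/(Pplat − PEEP) = 507.0 / (22 − 5) = 507.0/17.0 = 29.824 mL/cmH2O.
τ = R × C = 20.0 × 0.02982 L/cmH2O = 0.5964 s.
Fraction remaining = e^(−Te/τ) = e^(−1.36/0.5964) = 0.1022; trapped volume = 507.0 × 0.1022 = 51.815 mL.
Additional alveolar pressure from trapping ≈ V_trapped / C = 51.815 / 29.824 = 1.737 cmH2O.

1.7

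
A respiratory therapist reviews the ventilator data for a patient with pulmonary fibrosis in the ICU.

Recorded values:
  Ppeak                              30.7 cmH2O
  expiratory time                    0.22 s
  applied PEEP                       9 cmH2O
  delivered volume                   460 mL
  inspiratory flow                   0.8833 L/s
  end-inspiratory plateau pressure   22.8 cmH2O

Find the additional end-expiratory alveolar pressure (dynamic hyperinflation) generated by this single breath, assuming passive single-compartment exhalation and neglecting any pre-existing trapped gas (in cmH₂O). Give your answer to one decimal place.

R = (PIP − Pplat)/V̇ = (30.7 − 22.8) / 0.8833 = 7.9/0.8833 = 8.944 cmH2O·s/L.
C = Vt/(Pplat − PEEP) = 460.0 / (22.8 − 9) = 460.0/13.8 = 33.333 mL/cmH2O.
τ = R × C = 8.944 × 0.03333 L/cmH2O = 0.2981 s.
Fraction remaining = e^(−Te/τ) = e^(−0.22/0.2981) = 0.4781; trapped volume = 460.0 × 0.4781 = 219.93 mL.
Additional alveolar pressure from trapping ≈ V_trapped / C = 219.93 / 33.333 = 6.598 cmH2O.

6.6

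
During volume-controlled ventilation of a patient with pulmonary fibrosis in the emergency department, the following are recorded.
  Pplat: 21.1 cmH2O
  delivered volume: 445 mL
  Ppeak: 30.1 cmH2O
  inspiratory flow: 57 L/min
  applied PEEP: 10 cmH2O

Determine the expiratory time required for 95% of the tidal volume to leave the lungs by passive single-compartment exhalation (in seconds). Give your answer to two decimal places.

Flow: 57 L/min ÷ 60 = 0.95 L/s.
R = (PIP − Pplat)/V̇ = (30.1 − 21.1) / 0.95 = 9.0/0.95 = 9.474 cmH2O·s/L.
C = Vt/(Pplat − PEEP) = 445.0 / (21.1 − 10) = 445.0/11.1 = 40.09 mL/cmH2O.
τ = R × C = 9.474 × 0.04009 L/cmH2O = 0.3798 s.
t = −τ·ln(1 − 0.95) = −0.3798·ln(0.05) = 1.138 s.

1.14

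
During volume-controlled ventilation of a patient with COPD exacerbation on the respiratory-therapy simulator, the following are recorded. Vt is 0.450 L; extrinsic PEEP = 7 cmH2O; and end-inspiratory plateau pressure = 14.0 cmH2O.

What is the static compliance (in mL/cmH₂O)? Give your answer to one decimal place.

64.3

Cstat = Vt / (Pplat − PEEP) = 450 / (14.0 − 7) = 450 / 7.0 = 64.286 mL/cmH2O.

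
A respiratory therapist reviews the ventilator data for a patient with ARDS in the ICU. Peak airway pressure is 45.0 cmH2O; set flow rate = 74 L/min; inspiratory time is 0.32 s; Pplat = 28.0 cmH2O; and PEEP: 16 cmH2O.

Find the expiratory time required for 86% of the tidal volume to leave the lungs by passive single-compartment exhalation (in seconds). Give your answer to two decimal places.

0.89

Flow: 74 L/min ÷ 60 = 1.2333 L/s.
Vt = flow × Ti = 1.2333 L/s × 0.32 s × 1000 mL/L = 394.66 mL.
R = (PIP − Pplat)/V̇ = (45.0 − 28.0) / 1.2333 = 17.0/1.2333 = 13.784 cmH2O·s/L.
C = Vt/(Pplat − PEEP) = 394.66 / (28.0 − 16) = 394.66/12.0 = 32.888 mL/cmH2O.
τ = R × C = 13.784 × 0.03289 L/cmH2O = 0.4534 s.
t = −τ·ln(1 − 0.86) = −0.4534·ln(0.14) = 0.8914 s.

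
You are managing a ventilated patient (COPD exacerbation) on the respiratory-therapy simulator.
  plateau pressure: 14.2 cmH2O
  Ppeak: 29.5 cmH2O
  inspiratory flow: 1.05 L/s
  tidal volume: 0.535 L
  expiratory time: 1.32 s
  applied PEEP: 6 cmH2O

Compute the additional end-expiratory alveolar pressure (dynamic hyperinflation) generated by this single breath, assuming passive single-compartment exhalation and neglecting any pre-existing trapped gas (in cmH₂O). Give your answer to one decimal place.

R = (PIP − Pplat)/V̇ = (29.5 − 14.2) / 1.05 = 15.3/1.05 = 14.571 cmH2O·s/L.
C = Vt/(Pplat − PEEP) = 535.0 / (14.2 − 6) = 535.0/8.2 = 65.244 mL/cmH2O.
τ = R × C = 14.571 × 0.06524 L/cmH2O = 0.9506 s.
Fraction remaining = e^(−Te/τ) = e^(−1.32/0.9506) = 0.2494; trapped volume = 535.0 × 0.2494 = 133.43 mL.
Additional alveolar pressure from trapping ≈ V_trapped / C = 133.43 / 65.244 = 2.045 cmH2O.

2.0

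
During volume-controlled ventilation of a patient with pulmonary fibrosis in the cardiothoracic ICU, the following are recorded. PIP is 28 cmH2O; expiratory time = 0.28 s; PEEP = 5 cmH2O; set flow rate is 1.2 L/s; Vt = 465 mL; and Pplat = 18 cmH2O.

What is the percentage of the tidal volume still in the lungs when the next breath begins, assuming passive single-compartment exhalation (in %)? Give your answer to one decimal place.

39.1

R = (PIP − Pplat)/V̇ = (28 − 18) / 1.2 = 10.0/1.2 = 8.333 cmH2O·s/L.
C = Vt/(Pplat − PEEP) = 465.0 / (18 − 5) = 465.0/13.0 = 35.769 mL/cmH2O.
τ = R × C = 8.333 × 0.03577 L/cmH2O = 0.2981 s.
Fraction remaining at end-expiration = e^(−Te/τ) = e^(−0.28/0.2981) = 0.3909 → 39.09%.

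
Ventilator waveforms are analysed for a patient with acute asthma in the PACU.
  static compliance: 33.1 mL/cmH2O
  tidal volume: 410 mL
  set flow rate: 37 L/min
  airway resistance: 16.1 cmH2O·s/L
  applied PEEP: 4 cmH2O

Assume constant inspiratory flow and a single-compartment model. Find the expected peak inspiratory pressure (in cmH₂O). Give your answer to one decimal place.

26.3

Flow: 37 L/min ÷ 60 = 0.6167 L/s.
Equation of motion (constant flow): PIP = Vt/C + R·V̇ + PEEP.
PIP = 410/33.1 + 16.1×0.6167 + 4 = 12.387 + 9.929 + 4 = 26.316 cmH2O.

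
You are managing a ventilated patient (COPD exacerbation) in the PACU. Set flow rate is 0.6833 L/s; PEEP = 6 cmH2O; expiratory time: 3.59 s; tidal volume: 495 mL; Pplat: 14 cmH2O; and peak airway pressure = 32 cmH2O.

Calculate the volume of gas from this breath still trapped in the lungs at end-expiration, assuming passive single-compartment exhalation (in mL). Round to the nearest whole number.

R = (PIP − Pplat)/V̇ = (32 − 14) / 0.6833 = 18.0/0.6833 = 26.343 cmH2O·s/L.
C = Vt/(Pplat − PEEP) = 495.0 / (14 − 6) = 495.0/8.0 = 61.875 mL/cmH2O.
τ = R × C = 26.343 × 0.06188 L/cmH2O = 1.63 s.
Fraction remaining = e^(−Te/τ) = e^(−3.59/1.63) = 0.1105.
Trapped volume = 495.0 × 0.1105 = 54.698 mL.

55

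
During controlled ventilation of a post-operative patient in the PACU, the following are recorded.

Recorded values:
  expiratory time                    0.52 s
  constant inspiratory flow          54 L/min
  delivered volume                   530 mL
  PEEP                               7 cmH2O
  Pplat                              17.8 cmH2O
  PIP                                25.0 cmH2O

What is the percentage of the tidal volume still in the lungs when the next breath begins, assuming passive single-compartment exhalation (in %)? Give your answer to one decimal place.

Flow: 54 L/min ÷ 60 = 0.9 L/s.
R = (PIP − Pplat)/V̇ = (25.0 − 17.8) / 0.9 = 7.2/0.9 = 8.0 cmH2O·s/L.
C = Vt/(Pplat − PEEP) = 530.0 / (17.8 − 7) = 530.0/10.8 = 49.074 mL/cmH2O.
τ = R × C = 8.0 × 0.04907 L/cmH2O = 0.3926 s.
Fraction remaining at end-expiration = e^(−Te/τ) = e^(−0.52/0.3926) = 0.2659 → 26.59%.

26.6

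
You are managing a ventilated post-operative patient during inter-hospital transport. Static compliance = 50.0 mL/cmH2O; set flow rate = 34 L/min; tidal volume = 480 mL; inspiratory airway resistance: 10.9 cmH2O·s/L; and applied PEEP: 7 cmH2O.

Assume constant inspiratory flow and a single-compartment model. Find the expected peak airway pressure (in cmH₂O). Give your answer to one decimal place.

22.8

Flow: 34 L/min ÷ 60 = 0.5667 L/s.
Equation of motion (constant flow): PIP = Vt/C + R·V̇ + PEEP.
PIP = 480/50.0 + 10.9×0.5667 + 7 = 9.6 + 6.177 + 7 = 22.777 cmH2O.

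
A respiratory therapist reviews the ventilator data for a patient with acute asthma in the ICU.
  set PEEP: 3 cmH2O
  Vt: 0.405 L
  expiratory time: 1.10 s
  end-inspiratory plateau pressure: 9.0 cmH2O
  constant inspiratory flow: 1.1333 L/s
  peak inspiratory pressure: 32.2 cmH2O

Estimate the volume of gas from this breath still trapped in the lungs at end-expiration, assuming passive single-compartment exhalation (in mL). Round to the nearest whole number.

183

R = (PIP − Pplat)/V̇ = (32.2 − 9.0) / 1.1333 = 23.2/1.1333 = 20.471 cmH2O·s/L.
C = Vt/(Pplat − PEEP) = 405.0 / (9.0 − 3) = 405.0/6.0 = 67.5 mL/cmH2O.
τ = R × C = 20.471 × 0.0675 L/cmH2O = 1.382 s.
Fraction remaining = e^(−Te/τ) = e^(−1.10/1.382) = 0.4512.
Trapped volume = 405.0 × 0.4512 = 182.74 mL.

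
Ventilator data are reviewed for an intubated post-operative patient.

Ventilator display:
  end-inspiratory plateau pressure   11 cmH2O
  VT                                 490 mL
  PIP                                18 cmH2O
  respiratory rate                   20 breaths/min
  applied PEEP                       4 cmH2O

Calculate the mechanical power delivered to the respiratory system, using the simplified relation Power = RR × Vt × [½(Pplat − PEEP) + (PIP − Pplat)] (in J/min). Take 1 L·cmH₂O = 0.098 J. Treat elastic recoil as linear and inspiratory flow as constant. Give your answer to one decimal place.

10.1

Per-breath work = Vt × [½(Pplat−PEEP) + (PIP−Pplat)] = 0.490 × [0.5×7.0 + 7.0] = 0.490 × 10.5 = 5.145 L·cmH2O.
Power = 20 × 5.145 = 102.9 L·cmH2O/min.
× 0.098 J/(L·cmH2O) → 10.084 J/min.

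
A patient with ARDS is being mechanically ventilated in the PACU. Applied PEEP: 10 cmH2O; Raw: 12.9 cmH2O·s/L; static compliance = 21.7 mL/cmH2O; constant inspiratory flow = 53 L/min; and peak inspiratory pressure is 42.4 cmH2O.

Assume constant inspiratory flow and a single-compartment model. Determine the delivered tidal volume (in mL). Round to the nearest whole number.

456

Flow: 53 L/min ÷ 60 = 0.8833 L/s.
Equation of motion (constant flow): PIP = Vt/C + R·V̇ + PEEP.
Vt/C = PIP − R·V̇ − PEEP = 42.4 − 11.395 − 10 = 21.005 cmH2O.
Vt = C × 21.005 = 21.7 × 21.005 = 455.81 mL.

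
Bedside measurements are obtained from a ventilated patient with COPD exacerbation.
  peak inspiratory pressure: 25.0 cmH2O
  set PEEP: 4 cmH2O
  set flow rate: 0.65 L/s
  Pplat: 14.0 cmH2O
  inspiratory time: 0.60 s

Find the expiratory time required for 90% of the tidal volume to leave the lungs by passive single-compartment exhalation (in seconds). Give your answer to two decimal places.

Vt = flow × Ti = 0.65 L/s × 0.60 s × 1000 mL/L = 390.0 mL.
R = (PIP − Pplat)/V̇ = (25.0 − 14.0) / 0.65 = 11.0/0.65 = 16.923 cmH2O·s/L.
C = Vt/(Pplat − PEEP) = 390.0 / (14.0 − 4) = 390.0/10.0 = 39.0 mL/cmH2O.
τ = R × C = 16.923 × 0.039 L/cmH2O = 0.66 s.
t = −τ·ln(1 − 0.90) = −0.66·ln(0.1) = 1.52 s.

1.52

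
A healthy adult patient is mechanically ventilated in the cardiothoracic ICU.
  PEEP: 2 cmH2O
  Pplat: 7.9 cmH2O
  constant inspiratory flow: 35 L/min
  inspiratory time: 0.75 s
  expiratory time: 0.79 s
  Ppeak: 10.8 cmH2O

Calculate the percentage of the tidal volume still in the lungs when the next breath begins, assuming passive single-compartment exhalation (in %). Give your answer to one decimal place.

Flow: 35 L/min ÷ 60 = 0.5833 L/s.
Vt = flow × Ti = 0.5833 L/s × 0.75 s × 1000 mL/L = 437.48 mL.
R = (PIP − Pplat)/V̇ = (10.8 − 7.9) / 0.5833 = 2.9/0.5833 = 4.972 cmH2O·s/L.
C = Vt/(Pplat − PEEP) = 437.48 / (7.9 − 2) = 437.48/5.9 = 74.149 mL/cmH2O.
τ = R × C = 4.972 × 0.07415 L/cmH2O = 0.3687 s.
Fraction remaining at end-expiration = e^(−Te/τ) = e^(−0.79/0.3687) = 0.1173 → 11.73%.

11.7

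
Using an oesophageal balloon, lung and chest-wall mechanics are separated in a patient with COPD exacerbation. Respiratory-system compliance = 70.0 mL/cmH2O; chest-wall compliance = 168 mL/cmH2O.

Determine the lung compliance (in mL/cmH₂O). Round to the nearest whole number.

120

1/CL = 1/Crs − 1/Ccw.
1/CL = 1/70.0 − 1/168 = 0.008333.
CL = 120.0 mL/cmH2O.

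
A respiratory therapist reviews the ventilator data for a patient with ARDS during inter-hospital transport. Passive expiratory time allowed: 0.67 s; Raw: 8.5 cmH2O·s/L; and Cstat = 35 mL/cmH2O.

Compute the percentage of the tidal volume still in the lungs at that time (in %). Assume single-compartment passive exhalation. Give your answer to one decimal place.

10.5

τ = R × C = 8.5 × 35 mL/cmH2O = 8.5 × 0.035 L/cmH2O = 0.2975 s.
Passive exhalation: V(t)/V₀ = e^(−t/τ) = e^(−0.67/0.2975) = 0.1052.
Fraction remaining = 0.1052 → 10.52%.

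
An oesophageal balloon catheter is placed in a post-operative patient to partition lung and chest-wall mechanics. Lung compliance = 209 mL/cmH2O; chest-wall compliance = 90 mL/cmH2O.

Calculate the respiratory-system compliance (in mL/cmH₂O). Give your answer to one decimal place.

62.9

Lung and chest wall are elastances in series: 1/Crs = 1/CL + 1/Ccw.
1/Crs = 1/209 + 1/90 = 0.0159.
Crs = 62.893 mL/cmH2O.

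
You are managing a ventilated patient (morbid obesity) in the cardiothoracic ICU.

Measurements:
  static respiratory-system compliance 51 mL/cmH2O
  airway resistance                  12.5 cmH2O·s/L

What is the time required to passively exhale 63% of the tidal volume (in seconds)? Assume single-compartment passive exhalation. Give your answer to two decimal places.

0.63

τ = R × C = 12.5 × 51 mL/cmH2O = 12.5 × 0.051 L/cmH2O = 0.6375 s.
Exhaled fraction f = 1 − e^(−t/τ) → t = −τ·ln(1 − f) = −0.6375·ln(0.37) = 0.6338 s.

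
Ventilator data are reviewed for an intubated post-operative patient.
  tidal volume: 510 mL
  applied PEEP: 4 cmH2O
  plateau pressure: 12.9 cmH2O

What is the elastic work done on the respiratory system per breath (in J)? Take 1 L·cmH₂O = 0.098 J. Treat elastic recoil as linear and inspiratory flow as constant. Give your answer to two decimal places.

0.22

Elastic work ≈ ½ × (Pplat − PEEP) × Vt = 0.5 × (12.9 − 4) × 0.510 L = 0.5 × 8.9 × 0.510 = 2.27 L·cmH2O.
× 0.098 J/(L·cmH2O) → 0.2225 J.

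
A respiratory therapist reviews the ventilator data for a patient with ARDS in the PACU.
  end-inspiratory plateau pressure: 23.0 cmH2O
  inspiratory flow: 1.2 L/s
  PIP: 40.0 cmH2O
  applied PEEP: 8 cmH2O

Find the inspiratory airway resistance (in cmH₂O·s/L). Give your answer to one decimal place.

Raw = (PIP − Pplat) / flow = (40.0 − 23.0) / 1.2 = 17.0 / 1.2 = 14.167 cmH2O·s/L.

14.2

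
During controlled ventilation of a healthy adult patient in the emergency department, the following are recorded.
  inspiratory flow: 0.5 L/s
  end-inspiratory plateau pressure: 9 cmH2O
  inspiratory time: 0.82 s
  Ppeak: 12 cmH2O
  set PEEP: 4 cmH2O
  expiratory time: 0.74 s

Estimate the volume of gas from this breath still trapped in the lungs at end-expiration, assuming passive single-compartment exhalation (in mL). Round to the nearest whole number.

91

Vt = flow × Ti = 0.5 L/s × 0.82 s × 1000 mL/L = 410.0 mL.
R = (PIP − Pplat)/V̇ = (12 − 9) / 0.5 = 3.0/0.5 = 6.0 cmH2O·s/L.
C = Vt/(Pplat − PEEP) = 410.0 / (9 − 4) = 410.0/5.0 = 82.0 mL/cmH2O.
τ = R × C = 6.0 × 0.082 L/cmH2O = 0.492 s.
Fraction remaining = e^(−Te/τ) = e^(−0.74/0.492) = 0.2222.
Trapped volume = 410.0 × 0.2222 = 91.102 mL.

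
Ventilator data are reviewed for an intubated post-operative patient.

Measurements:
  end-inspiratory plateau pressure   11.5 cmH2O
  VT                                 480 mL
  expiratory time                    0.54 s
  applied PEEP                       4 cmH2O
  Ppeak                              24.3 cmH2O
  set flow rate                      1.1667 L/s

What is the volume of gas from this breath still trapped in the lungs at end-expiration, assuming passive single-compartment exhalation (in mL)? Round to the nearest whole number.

R = (PIP − Pplat)/V̇ = (24.3 − 11.5) / 1.1667 = 12.8/1.1667 = 10.971 cmH2O·s/L.
C = Vt/(Pplat − PEEP) = 480.0 / (11.5 − 4) = 480.0/7.5 = 64.0 mL/cmH2O.
τ = R × C = 10.971 × 0.064 L/cmH2O = 0.7021 s.
Fraction remaining = e^(−Te/τ) = e^(−0.54/0.7021) = 0.4634.
Trapped volume = 480.0 × 0.4634 = 222.43 mL.

222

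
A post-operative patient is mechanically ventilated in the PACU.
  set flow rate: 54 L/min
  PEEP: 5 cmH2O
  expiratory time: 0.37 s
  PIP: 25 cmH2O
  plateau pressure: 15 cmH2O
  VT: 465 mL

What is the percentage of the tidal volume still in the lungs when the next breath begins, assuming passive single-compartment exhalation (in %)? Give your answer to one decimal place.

48.9

Flow: 54 L/min ÷ 60 = 0.9 L/s.
R = (PIP − Pplat)/V̇ = (25 − 15) / 0.9 = 10.0/0.9 = 11.111 cmH2O·s/L.
C = Vt/(Pplat − PEEP) = 465.0 / (15 − 5) = 465.0/10.0 = 46.5 mL/cmH2O.
τ = R × C = 11.111 × 0.0465 L/cmH2O = 0.5167 s.
Fraction remaining at end-expiration = e^(−Te/τ) = e^(−0.37/0.5167) = 0.4887 → 48.87%.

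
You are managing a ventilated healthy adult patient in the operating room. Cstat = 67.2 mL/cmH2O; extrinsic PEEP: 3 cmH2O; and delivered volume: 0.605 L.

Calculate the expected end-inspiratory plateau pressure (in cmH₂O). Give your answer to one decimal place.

Pplat = PEEP + Vt / Cstat = 3 + 605 / 67.2 = 3 + 9.003 = 12.003 cmH2O.

12.0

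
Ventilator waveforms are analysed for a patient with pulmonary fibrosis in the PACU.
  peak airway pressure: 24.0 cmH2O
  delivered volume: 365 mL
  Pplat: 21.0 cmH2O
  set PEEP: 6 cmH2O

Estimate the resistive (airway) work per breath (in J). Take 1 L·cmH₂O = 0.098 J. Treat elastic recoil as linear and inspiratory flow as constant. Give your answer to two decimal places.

With constant inspiratory flow the resistive pressure is constant at PIP − Pplat = 24.0 − 21.0 = 3.0 cmH2O, so resistive work = 3.0 × 0.365 = 1.095 L·cmH2O.
× 0.098 J/(L·cmH2O) → 0.1073 J.

0.11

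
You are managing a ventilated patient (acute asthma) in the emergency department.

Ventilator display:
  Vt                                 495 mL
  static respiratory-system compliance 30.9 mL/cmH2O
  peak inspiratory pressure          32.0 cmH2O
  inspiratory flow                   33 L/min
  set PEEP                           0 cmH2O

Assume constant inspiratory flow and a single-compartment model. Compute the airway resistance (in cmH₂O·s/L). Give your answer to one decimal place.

29.1

Flow: 33 L/min ÷ 60 = 0.55 L/s.
Equation of motion (constant flow): PIP = Vt/C + R·V̇ + PEEP.
R·V̇ = PIP − Vt/C − PEEP = 32.0 − 495/30.9 − 0 = 32.0 − 16.019 − 0 = 15.981 cmH2O.
R = 15.981 / 0.55 = 29.056 cmH2O·s/L.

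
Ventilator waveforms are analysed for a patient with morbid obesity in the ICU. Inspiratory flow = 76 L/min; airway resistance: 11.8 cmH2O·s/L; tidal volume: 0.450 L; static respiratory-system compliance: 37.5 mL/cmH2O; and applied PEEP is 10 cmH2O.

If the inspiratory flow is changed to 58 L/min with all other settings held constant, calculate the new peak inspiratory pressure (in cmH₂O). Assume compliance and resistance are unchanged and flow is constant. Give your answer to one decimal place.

33.4

Flow: 76 L/min ÷ 60 = 1.2667 L/s.
New flow: 58 L/min ÷ 60 = 0.9667 L/s.
PIP = Vt/C + R·V̇ + PEEP (constant-flow equation of motion).
Only the resistive term changes: ΔPIP = R × ΔV̇ = 11.8 × (0.9667 − 1.2667) = 11.8 × -0.3 = -3.54 cmH2O.
Original PIP = 450/37.5 + 11.8×1.2667 + 10 = 36.947 cmH2O; new PIP = 36.947 + (-3.54) = 33.407 cmH2O.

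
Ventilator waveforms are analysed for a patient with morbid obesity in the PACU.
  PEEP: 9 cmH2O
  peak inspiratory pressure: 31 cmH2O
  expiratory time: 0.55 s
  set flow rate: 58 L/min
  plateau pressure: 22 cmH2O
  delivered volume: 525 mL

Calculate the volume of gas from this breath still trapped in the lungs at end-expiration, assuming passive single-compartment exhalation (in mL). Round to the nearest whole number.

Flow: 58 L/min ÷ 60 = 0.9667 L/s.
R = (PIP − Pplat)/V̇ = (31 − 22) / 0.9667 = 9.0/0.9667 = 9.31 cmH2O·s/L.
C = Vt/(Pplat − PEEP) = 525.0 / (22 − 9) = 525.0/13.0 = 40.385 mL/cmH2O.
τ = R × C = 9.31 × 0.04039 L/cmH2O = 0.376 s.
Fraction remaining = e^(−Te/τ) = e^(−0.55/0.376) = 0.2316.
Trapped volume = 525.0 × 0.2316 = 121.59 mL.

122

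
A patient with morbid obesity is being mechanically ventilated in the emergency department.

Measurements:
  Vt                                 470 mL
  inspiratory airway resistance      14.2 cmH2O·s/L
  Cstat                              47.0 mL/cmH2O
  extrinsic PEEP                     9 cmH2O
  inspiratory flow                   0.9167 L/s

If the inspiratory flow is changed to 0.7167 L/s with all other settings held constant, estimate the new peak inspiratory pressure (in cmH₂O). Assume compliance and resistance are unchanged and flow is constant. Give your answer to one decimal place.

PIP = Vt/C + R·V̇ + PEEP (constant-flow equation of motion).
Only the resistive term changes: ΔPIP = R × ΔV̇ = 14.2 × (0.7167 − 0.9167) = 14.2 × -0.2 = -2.84 cmH2O.
Original PIP = 470/47.0 + 14.2×0.9167 + 9 = 32.017 cmH2O; new PIP = 32.017 + (-2.84) = 29.177 cmH2O.

29.2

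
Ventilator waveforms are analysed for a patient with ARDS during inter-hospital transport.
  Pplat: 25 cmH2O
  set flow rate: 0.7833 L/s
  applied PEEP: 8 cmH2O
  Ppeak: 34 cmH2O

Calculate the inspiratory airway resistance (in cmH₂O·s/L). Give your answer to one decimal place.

11.5

Raw = (PIP − Pplat) / flow = (34 − 25) / 0.7833 = 9.0 / 0.7833 = 11.49 cmH2O·s/L.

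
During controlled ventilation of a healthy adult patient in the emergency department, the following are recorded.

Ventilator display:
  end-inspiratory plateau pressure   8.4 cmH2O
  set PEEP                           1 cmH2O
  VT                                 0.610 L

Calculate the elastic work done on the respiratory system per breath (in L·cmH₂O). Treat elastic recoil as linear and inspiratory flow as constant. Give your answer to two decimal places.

Elastic work ≈ ½ × (Pplat − PEEP) × Vt = 0.5 × (8.4 − 1) × 0.610 L = 0.5 × 7.4 × 0.610 = 2.257 L·cmH2O.

2.26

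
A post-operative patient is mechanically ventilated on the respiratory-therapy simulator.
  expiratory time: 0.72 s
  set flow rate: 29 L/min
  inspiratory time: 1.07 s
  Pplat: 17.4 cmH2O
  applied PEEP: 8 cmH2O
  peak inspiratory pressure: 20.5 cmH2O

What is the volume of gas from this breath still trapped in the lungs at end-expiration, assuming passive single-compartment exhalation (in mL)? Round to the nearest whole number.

67

Flow: 29 L/min ÷ 60 = 0.4833 L/s.
Vt = flow × Ti = 0.4833 L/s × 1.07 s × 1000 mL/L = 517.13 mL.
R = (PIP − Pplat)/V̇ = (20.5 − 17.4) / 0.4833 = 3.1/0.4833 = 6.414 cmH2O·s/L.
C = Vt/(Pplat − PEEP) = 517.13 / (17.4 − 8) = 517.13/9.4 = 55.014 mL/cmH2O.
τ = R × C = 6.414 × 0.05501 L/cmH2O = 0.3528 s.
Fraction remaining = e^(−Te/τ) = e^(−0.72/0.3528) = 0.1299.
Trapped volume = 517.13 × 0.1299 = 67.175 mL.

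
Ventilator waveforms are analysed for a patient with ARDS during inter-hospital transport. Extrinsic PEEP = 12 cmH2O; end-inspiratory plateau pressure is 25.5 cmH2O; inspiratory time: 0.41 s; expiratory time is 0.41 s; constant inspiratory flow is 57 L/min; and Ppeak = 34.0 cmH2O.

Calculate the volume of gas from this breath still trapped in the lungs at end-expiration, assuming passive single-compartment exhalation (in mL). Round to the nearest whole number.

80

Flow: 57 L/min ÷ 60 = 0.95 L/s.
Vt = flow × Ti = 0.95 L/s × 0.41 s × 1000 mL/L = 389.5 mL.
R = (PIP − Pplat)/V̇ = (34.0 − 25.5) / 0.95 = 8.5/0.95 = 8.947 cmH2O·s/L.
C = Vt/(Pplat − PEEP) = 389.5 / (25.5 − 12) = 389.5/13.5 = 28.852 mL/cmH2O.
τ = R × C = 8.947 × 0.02885 L/cmH2O = 0.2581 s.
Fraction remaining = e^(−Te/τ) = e^(−0.41/0.2581) = 0.2042.
Trapped volume = 389.5 × 0.2042 = 79.536 mL.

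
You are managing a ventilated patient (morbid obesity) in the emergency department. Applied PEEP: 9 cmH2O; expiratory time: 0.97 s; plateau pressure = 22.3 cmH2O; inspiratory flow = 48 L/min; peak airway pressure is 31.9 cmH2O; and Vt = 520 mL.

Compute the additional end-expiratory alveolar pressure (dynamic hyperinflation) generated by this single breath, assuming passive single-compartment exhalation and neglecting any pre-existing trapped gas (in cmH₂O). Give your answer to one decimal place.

1.7

Flow: 48 L/min ÷ 60 = 0.8 L/s.
R = (PIP − Pplat)/V̇ = (31.9 − 22.3) / 0.8 = 9.6/0.8 = 12.0 cmH2O·s/L.
C = Vt/(Pplat − PEEP) = 520.0 / (22.3 − 9) = 520.0/13.3 = 39.098 mL/cmH2O.
τ = R × C = 12.0 × 0.0391 L/cmH2O = 0.4692 s.
Fraction remaining = e^(−Te/τ) = e^(−0.97/0.4692) = 0.1265; trapped volume = 520.0 × 0.1265 = 65.78 mL.
Additional alveolar pressure from trapping ≈ V_trapped / C = 65.78 / 39.098 = 1.682 cmH2O.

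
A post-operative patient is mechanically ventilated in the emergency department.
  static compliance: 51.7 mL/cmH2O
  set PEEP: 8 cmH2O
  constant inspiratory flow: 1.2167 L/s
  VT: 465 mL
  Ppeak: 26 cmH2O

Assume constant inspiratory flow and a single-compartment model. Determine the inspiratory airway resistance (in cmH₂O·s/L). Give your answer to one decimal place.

Equation of motion (constant flow): PIP = Vt/C + R·V̇ + PEEP.
R·V̇ = PIP − Vt/C − PEEP = 26 − 465/51.7 − 8 = 26 − 8.994 − 8 = 9.006 cmH2O.
R = 9.006 / 1.2167 = 7.402 cmH2O·s/L.

7.4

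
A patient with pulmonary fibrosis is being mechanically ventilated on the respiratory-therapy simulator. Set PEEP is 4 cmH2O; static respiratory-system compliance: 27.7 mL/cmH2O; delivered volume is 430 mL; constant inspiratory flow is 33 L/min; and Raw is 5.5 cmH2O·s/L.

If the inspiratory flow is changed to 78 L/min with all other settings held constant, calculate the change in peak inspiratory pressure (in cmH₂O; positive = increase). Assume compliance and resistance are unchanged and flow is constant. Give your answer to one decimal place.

4.1

Flow: 33 L/min ÷ 60 = 0.55 L/s.
New flow: 78 L/min ÷ 60 = 1.3 L/s.
PIP = Vt/C + R·V̇ + PEEP (constant-flow equation of motion).
Only the resistive term changes: ΔPIP = R × ΔV̇ = 5.5 × (1.3 − 0.55) = 5.5 × 0.75 = 4.125 cmH2O.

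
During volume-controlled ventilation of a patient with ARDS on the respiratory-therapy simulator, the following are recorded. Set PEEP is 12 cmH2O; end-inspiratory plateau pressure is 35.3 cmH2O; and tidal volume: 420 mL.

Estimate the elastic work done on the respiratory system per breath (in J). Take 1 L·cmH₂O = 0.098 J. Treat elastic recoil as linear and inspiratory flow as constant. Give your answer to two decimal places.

Elastic work ≈ ½ × (Pplat − PEEP) × Vt = 0.5 × (35.3 − 12) × 0.420 L = 0.5 × 23.3 × 0.420 = 4.893 L·cmH2O.
× 0.098 J/(L·cmH2O) → 0.4795 J.

0.48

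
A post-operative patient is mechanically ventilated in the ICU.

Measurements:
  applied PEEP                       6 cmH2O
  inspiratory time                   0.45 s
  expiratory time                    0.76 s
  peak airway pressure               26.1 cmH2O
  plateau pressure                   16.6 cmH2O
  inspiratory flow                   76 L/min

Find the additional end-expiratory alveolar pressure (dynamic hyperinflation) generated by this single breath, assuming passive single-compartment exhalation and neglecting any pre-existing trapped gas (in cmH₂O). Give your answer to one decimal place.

Flow: 76 L/min ÷ 60 = 1.2667 L/s.
Vt = flow × Ti = 1.2667 L/s × 0.45 s × 1000 mL/L = 570.02 mL.
R = (PIP − Pplat)/V̇ = (26.1 − 16.6) / 1.2667 = 9.5/1.2667 = 7.5 cmH2O·s/L.
C = Vt/(Pplat − PEEP) = 570.02 / (16.6 − 6) = 570.02/10.6 = 53.775 mL/cmH2O.
τ = R × C = 7.5 × 0.05378 L/cmH2O = 0.4034 s.
Fraction remaining = e^(−Te/τ) = e^(−0.76/0.4034) = 0.152; trapped volume = 570.02 × 0.152 = 86.643 mL.
Additional alveolar pressure from trapping ≈ V_trapped / C = 86.643 / 53.775 = 1.611 cmH2O.

1.6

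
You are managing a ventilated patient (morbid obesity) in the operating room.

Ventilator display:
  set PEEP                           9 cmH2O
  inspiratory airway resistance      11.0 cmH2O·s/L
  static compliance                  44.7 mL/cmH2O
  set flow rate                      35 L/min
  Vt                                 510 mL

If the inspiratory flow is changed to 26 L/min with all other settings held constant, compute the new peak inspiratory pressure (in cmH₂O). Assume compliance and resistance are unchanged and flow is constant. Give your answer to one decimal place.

Flow: 35 L/min ÷ 60 = 0.5833 L/s.
New flow: 26 L/min ÷ 60 = 0.4333 L/s.
PIP = Vt/C + R·V̇ + PEEP (constant-flow equation of motion).
Only the resistive term changes: ΔPIP = R × ΔV̇ = 11.0 × (0.4333 − 0.5833) = 11.0 × -0.15 = -1.65 cmH2O.
Original PIP = 510/44.7 + 11.0×0.5833 + 9 = 26.826 cmH2O; new PIP = 26.826 + (-1.65) = 25.176 cmH2O.

25.2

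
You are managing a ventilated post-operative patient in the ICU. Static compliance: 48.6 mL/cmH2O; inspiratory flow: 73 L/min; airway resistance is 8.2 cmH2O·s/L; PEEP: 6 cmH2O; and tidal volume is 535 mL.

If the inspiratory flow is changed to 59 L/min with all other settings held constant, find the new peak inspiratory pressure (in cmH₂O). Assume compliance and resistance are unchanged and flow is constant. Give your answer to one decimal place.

25.1

Flow: 73 L/min ÷ 60 = 1.2167 L/s.
New flow: 59 L/min ÷ 60 = 0.9833 L/s.
PIP = Vt/C + R·V̇ + PEEP (constant-flow equation of motion).
Only the resistive term changes: ΔPIP = R × ΔV̇ = 8.2 × (0.9833 − 1.2167) = 8.2 × -0.2334 = -1.914 cmH2O.
Original PIP = 535/48.6 + 8.2×1.2167 + 6 = 26.985 cmH2O; new PIP = 26.985 + (-1.914) = 25.071 cmH2O.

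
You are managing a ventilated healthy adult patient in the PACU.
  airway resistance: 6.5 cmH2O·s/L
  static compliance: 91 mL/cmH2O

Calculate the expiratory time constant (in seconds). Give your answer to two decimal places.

τ = R × C = 6.5 × 91 mL/cmH2O = 6.5 × 0.091 L/cmH2O = 0.5915 s.

0.59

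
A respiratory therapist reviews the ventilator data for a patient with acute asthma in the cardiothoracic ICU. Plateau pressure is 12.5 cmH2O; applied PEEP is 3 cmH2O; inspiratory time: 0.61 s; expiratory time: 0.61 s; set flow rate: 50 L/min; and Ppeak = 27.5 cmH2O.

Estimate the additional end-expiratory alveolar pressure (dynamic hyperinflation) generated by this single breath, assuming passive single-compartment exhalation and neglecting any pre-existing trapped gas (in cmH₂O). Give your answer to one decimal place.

5.0

Flow: 50 L/min ÷ 60 = 0.8333 L/s.
Vt = flow × Ti = 0.8333 L/s × 0.61 s × 1000 mL/L = 508.31 mL.
R = (PIP − Pplat)/V̇ = (27.5 − 12.5) / 0.8333 = 15.0/0.8333 = 18.001 cmH2O·s/L.
C = Vt/(Pplat − PEEP) = 508.31 / (12.5 − 3) = 508.31/9.5 = 53.506 mL/cmH2O.
τ = R × C = 18.001 × 0.05351 L/cmH2O = 0.9632 s.
Fraction remaining = e^(−Te/τ) = e^(−0.61/0.9632) = 0.5308; trapped volume = 508.31 × 0.5308 = 269.81 mL.
Additional alveolar pressure from trapping ≈ V_trapped / C = 269.81 / 53.506 = 5.043 cmH2O.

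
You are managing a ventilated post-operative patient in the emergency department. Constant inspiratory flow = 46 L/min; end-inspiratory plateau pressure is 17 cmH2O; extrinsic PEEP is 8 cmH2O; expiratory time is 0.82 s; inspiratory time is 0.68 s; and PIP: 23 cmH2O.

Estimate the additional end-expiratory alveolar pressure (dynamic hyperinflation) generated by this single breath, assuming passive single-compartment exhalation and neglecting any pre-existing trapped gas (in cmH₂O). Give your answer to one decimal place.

Flow: 46 L/min ÷ 60 = 0.7667 L/s.
Vt = flow × Ti = 0.7667 L/s × 0.68 s × 1000 mL/L = 521.36 mL.
R = (PIP − Pplat)/V̇ = (23 − 17) / 0.7667 = 6.0/0.7667 = 7.826 cmH2O·s/L.
C = Vt/(Pplat − PEEP) = 521.36 / (17 − 8) = 521.36/9.0 = 57.929 mL/cmH2O.
τ = R × C = 7.826 × 0.05793 L/cmH2O = 0.4534 s.
Fraction remaining = e^(−Te/τ) = e^(−0.82/0.4534) = 0.1639; trapped volume = 521.36 × 0.1639 = 85.451 mL.
Additional alveolar pressure from trapping ≈ V_trapped / C = 85.451 / 57.929 = 1.475 cmH2O.

1.5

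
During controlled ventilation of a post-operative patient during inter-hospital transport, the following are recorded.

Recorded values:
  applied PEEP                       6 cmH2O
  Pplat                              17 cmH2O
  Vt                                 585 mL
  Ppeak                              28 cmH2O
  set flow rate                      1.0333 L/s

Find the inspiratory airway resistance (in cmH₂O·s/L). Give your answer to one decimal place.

Raw = (PIP − Pplat) / flow = (28 − 17) / 1.0333 = 11.0 / 1.0333 = 10.646 cmH2O·s/L.

10.6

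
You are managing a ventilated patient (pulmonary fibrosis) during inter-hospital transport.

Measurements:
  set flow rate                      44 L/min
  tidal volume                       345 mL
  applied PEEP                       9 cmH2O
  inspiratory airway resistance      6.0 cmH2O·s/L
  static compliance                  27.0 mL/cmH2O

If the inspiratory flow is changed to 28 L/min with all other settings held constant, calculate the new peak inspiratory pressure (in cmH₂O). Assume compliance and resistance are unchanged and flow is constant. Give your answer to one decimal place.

24.6

Flow: 44 L/min ÷ 60 = 0.7333 L/s.
New flow: 28 L/min ÷ 60 = 0.4667 L/s.
PIP = Vt/C + R·V̇ + PEEP (constant-flow equation of motion).
Only the resistive term changes: ΔPIP = R × ΔV̇ = 6.0 × (0.4667 − 0.7333) = 6.0 × -0.2666 = -1.6 cmH2O.
Original PIP = 345/27.0 + 6.0×0.7333 + 9 = 26.178 cmH2O; new PIP = 26.178 + (-1.6) = 24.578 cmH2O.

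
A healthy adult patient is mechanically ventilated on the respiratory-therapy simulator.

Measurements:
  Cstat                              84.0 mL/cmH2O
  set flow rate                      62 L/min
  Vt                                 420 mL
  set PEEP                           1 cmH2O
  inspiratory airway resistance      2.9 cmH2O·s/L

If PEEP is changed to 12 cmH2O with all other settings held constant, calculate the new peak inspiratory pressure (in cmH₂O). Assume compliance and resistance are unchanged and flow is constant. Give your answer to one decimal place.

Flow: 62 L/min ÷ 60 = 1.0333 L/s.
PIP = Vt/C + R·V̇ + PEEP (constant-flow equation of motion).
Only the baseline term changes: ΔPIP = ΔPEEP = 12 − 1 = 11.0 cmH2O.
Original PIP = 420/84.0 + 2.9×1.0333 + 1 = 8.997 cmH2O; new PIP = 8.997 + (11.0) = 19.997 cmH2O.

20.0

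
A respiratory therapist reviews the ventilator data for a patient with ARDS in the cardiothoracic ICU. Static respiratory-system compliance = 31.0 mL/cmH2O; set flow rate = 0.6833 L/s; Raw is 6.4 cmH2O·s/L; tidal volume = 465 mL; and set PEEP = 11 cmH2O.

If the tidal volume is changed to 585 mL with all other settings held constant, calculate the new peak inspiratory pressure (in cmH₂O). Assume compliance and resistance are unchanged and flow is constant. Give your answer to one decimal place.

34.2

PIP = Vt/C + R·V̇ + PEEP (constant-flow equation of motion).
Only the elastic term changes: ΔPIP = ΔVt / C = (585 − 465) / 31.0 = 3.871 cmH2O.
Original PIP = 465/31.0 + 6.4×0.6833 + 11 = 30.373 cmH2O; new PIP = 30.373 + (3.871) = 34.244 cmH2O.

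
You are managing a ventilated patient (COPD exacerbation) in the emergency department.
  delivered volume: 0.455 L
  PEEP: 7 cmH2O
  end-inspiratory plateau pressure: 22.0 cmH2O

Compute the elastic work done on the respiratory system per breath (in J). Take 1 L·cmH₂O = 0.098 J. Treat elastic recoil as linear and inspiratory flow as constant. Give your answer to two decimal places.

Elastic work ≈ ½ × (Pplat − PEEP) × Vt = 0.5 × (22.0 − 7) × 0.455 L = 0.5 × 15.0 × 0.455 = 3.413 L·cmH2O.
× 0.098 J/(L·cmH2O) → 0.3345 J.

0.33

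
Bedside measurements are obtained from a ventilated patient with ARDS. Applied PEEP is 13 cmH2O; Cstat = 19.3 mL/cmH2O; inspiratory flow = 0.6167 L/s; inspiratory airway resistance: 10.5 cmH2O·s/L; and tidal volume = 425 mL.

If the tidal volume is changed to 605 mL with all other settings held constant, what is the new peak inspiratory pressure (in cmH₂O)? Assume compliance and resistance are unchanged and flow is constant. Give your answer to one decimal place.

PIP = Vt/C + R·V̇ + PEEP (constant-flow equation of motion).
Only the elastic term changes: ΔPIP = ΔVt / C = (605 − 425) / 19.3 = 9.326 cmH2O.
Original PIP = 425/19.3 + 10.5×0.6167 + 13 = 41.496 cmH2O; new PIP = 41.496 + (9.326) = 50.822 cmH2O.

50.8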